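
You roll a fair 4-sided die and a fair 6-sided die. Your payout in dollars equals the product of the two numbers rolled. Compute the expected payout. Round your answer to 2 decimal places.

$8.75

Distribution of the product of the two numbers rolled: 1 w.p. 1/24, 2 w.p. 1/12, 3 w.p. 1/12, 4 w.p. 1/8, 5 w.p. 1/24, 6 w.p. 1/8, …
E[payout] = (1/24)·1 + (1/12)·2 + (1/12)·3 + (1/8)·4 + (1/24)·5 + (1/8)·6 + (1/12)·8 + (1/24)·9 + (1/24)·10 + (1/8)·12 + (1/24)·15 + (1/24)·16 + (1/24)·18 + (1/24)·20 + (1/24)·24 = 35/4
≈ $8.75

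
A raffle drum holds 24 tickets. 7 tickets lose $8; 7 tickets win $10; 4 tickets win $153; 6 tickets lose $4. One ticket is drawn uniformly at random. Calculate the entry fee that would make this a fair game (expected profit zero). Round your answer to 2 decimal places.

E[payout] = (7/24)·(-8) + (7/24)·10 + (4/24)·153 + (6/24)·(-4) = 301/12
Fair fee = E[payout] = 301/12 ≈ $25.08

$25.08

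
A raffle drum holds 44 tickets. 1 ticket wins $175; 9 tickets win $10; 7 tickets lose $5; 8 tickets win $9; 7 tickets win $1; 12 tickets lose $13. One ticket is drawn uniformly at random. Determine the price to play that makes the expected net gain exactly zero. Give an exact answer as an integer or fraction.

153/44 dollars

E[payout] = (1/44)·175 + (9/44)·10 + (7/44)·(-5) + (8/44)·9 + (7/44)·1 + (12/44)·(-13) = 153/44
Fair fee = E[payout] = 153/44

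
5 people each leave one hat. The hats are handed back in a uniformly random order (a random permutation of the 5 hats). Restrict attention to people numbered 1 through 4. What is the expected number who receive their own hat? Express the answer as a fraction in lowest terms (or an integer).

Let Xᵢ = 1 if person i gets their own hat. For each i, P(Xᵢ=1) = 1/5.
By linearity of expectation, E[X₁+…+X_4] = 4·(1/5) = 4/5.

4/5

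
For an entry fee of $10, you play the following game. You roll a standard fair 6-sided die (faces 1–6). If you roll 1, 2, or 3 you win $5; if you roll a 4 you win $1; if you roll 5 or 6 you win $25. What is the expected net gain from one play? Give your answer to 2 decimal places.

E[payout] = (1/6)·1 + (1/2)·5 + (1/3)·25 = 11
Expected profit = 11 − 10 = 1 ≈ $1.00

$1.00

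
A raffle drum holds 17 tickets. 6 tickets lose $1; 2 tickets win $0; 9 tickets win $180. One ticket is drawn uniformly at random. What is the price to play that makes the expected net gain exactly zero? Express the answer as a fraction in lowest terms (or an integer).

1614/17 dollars

E[payout] = (6/17)·(-1) + (2/17)·0 + (9/17)·180 = 1614/17
Fair fee = E[payout] = 1614/17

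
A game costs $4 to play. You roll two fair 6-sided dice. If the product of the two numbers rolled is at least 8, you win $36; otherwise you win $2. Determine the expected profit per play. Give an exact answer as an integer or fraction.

E[payout] = (7/18)·2 + (11/18)·36 = 205/9
Expected profit = 205/9 − 4 = 169/9

169/9 dollars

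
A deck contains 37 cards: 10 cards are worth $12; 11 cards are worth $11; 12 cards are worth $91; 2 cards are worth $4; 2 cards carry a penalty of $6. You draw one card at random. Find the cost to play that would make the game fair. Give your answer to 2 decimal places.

$35.92

E[payout] = (10/37)·12 + (11/37)·11 + (12/37)·91 + (2/37)·4 + (2/37)·(-6) = 1329/37
Fair fee = E[payout] = 1329/37 ≈ $35.92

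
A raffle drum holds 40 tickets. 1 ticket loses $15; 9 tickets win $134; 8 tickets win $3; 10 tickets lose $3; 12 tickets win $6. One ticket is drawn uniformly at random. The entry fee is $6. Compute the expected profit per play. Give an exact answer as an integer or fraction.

1017/40 dollars

E[payout] = (1/40)·(-15) + (9/40)·134 + (8/40)·3 + (10/40)·(-3) + (12/40)·6 = 1257/40
Expected profit = 1257/40 − 6 = 1017/40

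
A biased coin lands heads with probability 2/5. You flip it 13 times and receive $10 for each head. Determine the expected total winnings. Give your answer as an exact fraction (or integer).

$52

E[#heads] = 13·2/5 = 26/5 (linearity over flips).
E[winnings] = 10·26/5 = 52.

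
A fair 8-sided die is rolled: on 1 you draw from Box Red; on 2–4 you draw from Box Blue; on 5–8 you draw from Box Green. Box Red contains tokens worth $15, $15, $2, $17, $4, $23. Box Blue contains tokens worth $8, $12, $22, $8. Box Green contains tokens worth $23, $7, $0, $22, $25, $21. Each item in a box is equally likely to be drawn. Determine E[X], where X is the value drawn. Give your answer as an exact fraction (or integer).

231/16 dollars

E[X | Box Red] = (15 + 15 + 2 + 17 + 4 + 23)/6 = 38/3
E[X | Box Blue] = (8 + 12 + 22 + 8)/4 = 25/2
E[X | Box Green] = (23 + 7 + 0 + 22 + 25 + 21)/6 = 49/3
E[X] = (1/8)·38/3 + (3/8)·25/2 + (1/2)·49/3 = 231/16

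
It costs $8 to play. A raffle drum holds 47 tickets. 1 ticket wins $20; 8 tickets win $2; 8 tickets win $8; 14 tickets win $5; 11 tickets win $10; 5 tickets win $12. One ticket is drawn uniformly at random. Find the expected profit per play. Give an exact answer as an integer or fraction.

E[payout] = (1/47)·20 + (8/47)·2 + (8/47)·8 + (14/47)·5 + (11/47)·10 + (5/47)·12 = 340/47
Expected profit = 340/47 − 8 = -36/47

-36/47 dollars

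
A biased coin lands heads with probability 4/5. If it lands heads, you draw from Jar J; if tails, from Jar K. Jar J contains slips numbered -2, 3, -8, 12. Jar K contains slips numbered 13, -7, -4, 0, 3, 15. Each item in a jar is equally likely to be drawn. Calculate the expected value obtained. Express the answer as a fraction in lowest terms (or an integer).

E[X | Jar J] = (-2 + 3 − 8 + 12)/4 = 5/4
E[X | Jar K] = (13 − 7 − 4 + 0 + 3 + 15)/6 = 10/3
E[X] = (4/5)·5/4 + (1/5)·10/3 = 5/3

5/3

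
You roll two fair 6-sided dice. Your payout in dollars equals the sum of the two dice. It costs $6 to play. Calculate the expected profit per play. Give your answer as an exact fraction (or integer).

$1

Distribution of the sum of the two dice: 2 w.p. 1/36, 3 w.p. 1/18, 4 w.p. 1/12, 5 w.p. 1/9, 6 w.p. 5/36, 7 w.p. 1/6, …
E[payout] = (1/36)·2 + (1/18)·3 + (1/12)·4 + (1/9)·5 + (5/36)·6 + (1/6)·7 + (5/36)·8 + (1/9)·9 + (1/12)·10 + (1/18)·11 + (1/36)·12 = 7
Expected profit = 7 − 6 = 1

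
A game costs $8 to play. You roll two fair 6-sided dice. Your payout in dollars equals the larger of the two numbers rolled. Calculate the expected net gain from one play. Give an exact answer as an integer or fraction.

Distribution of the larger of the two numbers rolled: 1 w.p. 1/36, 2 w.p. 1/12, 3 w.p. 5/36, 4 w.p. 7/36, 5 w.p. 1/4, 6 w.p. 11/36
E[payout] = (1/36)·1 + (1/12)·2 + (5/36)·3 + (7/36)·4 + (1/4)·5 + (11/36)·6 = 161/36
Expected profit = 161/36 − 8 = -127/36

-127/36 dollars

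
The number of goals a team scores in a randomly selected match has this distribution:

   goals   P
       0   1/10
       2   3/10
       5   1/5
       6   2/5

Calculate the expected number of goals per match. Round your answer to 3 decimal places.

4.000

E[X] = (1/10)·0 + (3/10)·2 + (1/5)·5 + (2/5)·6
     = 4 ≈ 4.000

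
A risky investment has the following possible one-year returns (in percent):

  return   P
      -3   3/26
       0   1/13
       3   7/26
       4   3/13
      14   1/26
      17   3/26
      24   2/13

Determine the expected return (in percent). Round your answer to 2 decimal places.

7.58

E[X] = (3/26)·(-3) + (1/13)·0 + (7/26)·3 + (3/13)·4 + (1/26)·14 + (3/26)·17 + (2/13)·24
     = 197/26 ≈ 7.58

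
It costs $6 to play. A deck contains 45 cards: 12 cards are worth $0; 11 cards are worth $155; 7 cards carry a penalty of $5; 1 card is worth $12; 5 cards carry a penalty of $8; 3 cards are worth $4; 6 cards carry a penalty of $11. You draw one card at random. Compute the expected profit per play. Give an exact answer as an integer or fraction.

E[payout] = (12/45)·0 + (11/45)·155 + (7/45)·(-5) + (1/45)·12 + (5/45)·(-8) + (3/45)·4 + (6/45)·(-11) = 1588/45
Expected profit = 1588/45 − 6 = 1318/45

1318/45 dollars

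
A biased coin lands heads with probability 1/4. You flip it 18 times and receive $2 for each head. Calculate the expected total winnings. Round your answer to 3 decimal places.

E[#heads] = 18·1/4 = 9/2 (linearity over flips).
E[winnings] = 2·9/2 = 9.
≈ 9.000

$9.000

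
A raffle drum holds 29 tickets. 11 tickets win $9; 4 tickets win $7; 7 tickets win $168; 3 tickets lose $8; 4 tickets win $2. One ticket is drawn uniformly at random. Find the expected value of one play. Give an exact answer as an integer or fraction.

E[payout] = (11/29)·9 + (4/29)·7 + (7/29)·168 + (3/29)·(-8) + (4/29)·2 = 1287/29

1287/29 dollars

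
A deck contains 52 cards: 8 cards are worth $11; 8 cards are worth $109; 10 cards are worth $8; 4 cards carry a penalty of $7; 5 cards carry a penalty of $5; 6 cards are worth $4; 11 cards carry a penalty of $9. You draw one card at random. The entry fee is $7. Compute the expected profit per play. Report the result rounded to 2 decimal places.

E[payout] = (8/52)·11 + (8/52)·109 + (10/52)·8 + (4/52)·(-7) + (5/52)·(-5) + (6/52)·4 + (11/52)·(-9) = 228/13
Expected profit = 228/13 − 7 = 137/13 ≈ $10.54

$10.54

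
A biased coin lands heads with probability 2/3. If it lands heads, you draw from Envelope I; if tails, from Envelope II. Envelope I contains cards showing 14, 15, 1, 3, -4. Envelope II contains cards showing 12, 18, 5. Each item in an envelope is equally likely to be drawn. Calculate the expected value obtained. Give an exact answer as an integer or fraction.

E[X | Envelope I] = (14 + 15 + 1 + 3 − 4)/5 = 29/5
E[X | Envelope II] = (12 + 18 + 5)/3 = 35/3
E[X] = (2/3)·29/5 + (1/3)·35/3 = 349/45

349/45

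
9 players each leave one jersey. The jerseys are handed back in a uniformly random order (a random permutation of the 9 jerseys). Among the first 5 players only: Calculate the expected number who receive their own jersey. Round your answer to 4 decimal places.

0.5556

Let Xᵢ = 1 if person i gets their own jersey. For each i, P(Xᵢ=1) = 1/9.
By linearity of expectation, E[X₁+…+X_5] = 5·(1/9) = 5/9.
≈ 0.5556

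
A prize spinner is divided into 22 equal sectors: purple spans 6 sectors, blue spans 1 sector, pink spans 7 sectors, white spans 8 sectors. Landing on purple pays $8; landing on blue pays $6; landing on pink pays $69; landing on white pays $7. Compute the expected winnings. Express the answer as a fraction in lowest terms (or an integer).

E[payout] = (6/22)·8 + (1/22)·6 + (7/22)·69 + (8/22)·7 = 593/22

593/22 dollars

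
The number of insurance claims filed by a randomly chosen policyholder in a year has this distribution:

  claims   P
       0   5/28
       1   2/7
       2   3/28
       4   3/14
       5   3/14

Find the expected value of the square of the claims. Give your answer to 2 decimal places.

E[X²] = (5/28)·0 + (2/7)·1 + (3/28)·4 + (3/14)·16 + (3/14)·25
     = 19/2 ≈ 9.50

9.50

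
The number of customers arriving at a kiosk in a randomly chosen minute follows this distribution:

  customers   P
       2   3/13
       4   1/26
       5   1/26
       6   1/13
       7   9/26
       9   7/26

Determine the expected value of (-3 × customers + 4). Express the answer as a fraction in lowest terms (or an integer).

E[-3x+4] = (3/13)·(-2) + (1/26)·(-8) + (1/26)·(-11) + (1/13)·(-14) + (9/26)·(-17) + (7/26)·(-23)
     = -373/26

-373/26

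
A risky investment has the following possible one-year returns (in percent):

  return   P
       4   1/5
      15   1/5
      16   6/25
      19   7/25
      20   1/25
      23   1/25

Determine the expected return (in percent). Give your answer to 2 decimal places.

E[X] = (1/5)·4 + (1/5)·15 + (6/25)·16 + (7/25)·19 + (1/25)·20 + (1/25)·23
     = 367/25 ≈ 14.68

14.68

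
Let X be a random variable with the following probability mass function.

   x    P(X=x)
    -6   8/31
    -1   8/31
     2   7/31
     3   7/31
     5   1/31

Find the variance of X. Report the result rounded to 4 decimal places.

E[X] = (8/31)·(-6) + (8/31)·(-1) + (7/31)·2 + (7/31)·3 + (1/31)·5 = -16/31
E[X²] = (8/31)·36 + (8/31)·1 + (7/31)·4 + (7/31)·9 + (1/31)·25 = 412/31
Var(X) = 412/31 − (-16/31)² = 12516/961 ≈ 13.0239

13.0239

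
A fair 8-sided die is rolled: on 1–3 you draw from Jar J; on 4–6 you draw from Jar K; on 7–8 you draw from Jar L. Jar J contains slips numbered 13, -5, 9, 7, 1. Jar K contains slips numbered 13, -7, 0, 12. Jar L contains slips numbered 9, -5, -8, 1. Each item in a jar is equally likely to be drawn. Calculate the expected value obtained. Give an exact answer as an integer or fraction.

E[X | Jar J] = (13 − 5 + 9 + 7 + 1)/5 = 5
E[X | Jar K] = (13 − 7 + 0 + 12)/4 = 9/2
E[X | Jar L] = (9 − 5 − 8 + 1)/4 = -3/4
E[X] = (3/8)·5 + (3/8)·9/2 + (1/4)·(-3/4) = 27/8

27/8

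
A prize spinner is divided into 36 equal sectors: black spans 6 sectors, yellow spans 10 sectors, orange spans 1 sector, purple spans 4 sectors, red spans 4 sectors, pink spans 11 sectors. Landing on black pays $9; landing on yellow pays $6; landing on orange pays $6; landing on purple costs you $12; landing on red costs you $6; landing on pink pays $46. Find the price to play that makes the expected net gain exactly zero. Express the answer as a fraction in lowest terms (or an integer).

277/18 dollars

E[payout] = (6/36)·9 + (10/36)·6 + (1/36)·6 + (4/36)·(-12) + (4/36)·(-6) + (11/36)·46 = 277/18
Fair fee = E[payout] = 277/18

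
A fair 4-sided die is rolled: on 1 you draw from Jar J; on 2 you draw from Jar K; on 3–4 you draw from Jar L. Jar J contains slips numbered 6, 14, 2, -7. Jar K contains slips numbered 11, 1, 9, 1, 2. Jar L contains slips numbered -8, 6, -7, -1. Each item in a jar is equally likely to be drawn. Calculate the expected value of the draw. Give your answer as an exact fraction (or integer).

71/80

E[X | Jar J] = (6 + 14 + 2 − 7)/4 = 15/4
E[X | Jar K] = (11 + 1 + 9 + 1 + 2)/5 = 24/5
E[X | Jar L] = (-8 + 6 − 7 − 1)/4 = -5/2
E[X] = (1/4)·15/4 + (1/4)·24/5 + (1/2)·(-5/2) = 71/80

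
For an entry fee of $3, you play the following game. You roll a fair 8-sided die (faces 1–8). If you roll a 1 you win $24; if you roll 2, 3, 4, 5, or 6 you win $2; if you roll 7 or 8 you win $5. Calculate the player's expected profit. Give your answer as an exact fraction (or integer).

E[payout] = (5/8)·2 + (1/4)·5 + (1/8)·24 = 11/2
Expected profit = 11/2 − 3 = 5/2

5/2 dollars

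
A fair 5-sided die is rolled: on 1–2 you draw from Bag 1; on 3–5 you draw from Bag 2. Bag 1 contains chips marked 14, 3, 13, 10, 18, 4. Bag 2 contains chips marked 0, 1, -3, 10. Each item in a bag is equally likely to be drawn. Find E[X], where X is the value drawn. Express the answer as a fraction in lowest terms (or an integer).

E[X | Bag 1] = (14 + 3 + 13 + 10 + 18 + 4)/6 = 31/3
E[X | Bag 2] = (0 + 1 − 3 + 10)/4 = 2
E[X] = (2/5)·31/3 + (3/5)·2 = 16/3

16/3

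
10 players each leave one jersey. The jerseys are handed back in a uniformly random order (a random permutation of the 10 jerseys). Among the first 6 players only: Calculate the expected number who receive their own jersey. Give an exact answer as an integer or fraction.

3/5

Let Xᵢ = 1 if person i gets their own jersey. For each i, P(Xᵢ=1) = 1/10.
By linearity of expectation, E[X₁+…+X_6] = 6·(1/10) = 3/5.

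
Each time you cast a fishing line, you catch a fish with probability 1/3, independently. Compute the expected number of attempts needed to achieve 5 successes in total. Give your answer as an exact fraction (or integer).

15

By linearity (sum of 5 independent geometric waits), E[trials] = 5/p = 5/(1/3) = 15.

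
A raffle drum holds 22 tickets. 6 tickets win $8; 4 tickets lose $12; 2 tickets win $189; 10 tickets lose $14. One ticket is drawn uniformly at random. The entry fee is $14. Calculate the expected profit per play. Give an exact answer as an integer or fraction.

-35/11 dollars

E[payout] = (6/22)·8 + (4/22)·(-12) + (2/22)·189 + (10/22)·(-14) = 119/11
Expected profit = 119/11 − 14 = -35/11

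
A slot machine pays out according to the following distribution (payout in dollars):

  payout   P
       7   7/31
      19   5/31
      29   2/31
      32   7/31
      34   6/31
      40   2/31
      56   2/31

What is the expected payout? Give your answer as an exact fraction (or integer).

E[X] = (7/31)·7 + (5/31)·19 + (2/31)·29 + (7/31)·32 + (6/31)·34 + (2/31)·40 + (2/31)·56
     = 822/31

822/31 dollars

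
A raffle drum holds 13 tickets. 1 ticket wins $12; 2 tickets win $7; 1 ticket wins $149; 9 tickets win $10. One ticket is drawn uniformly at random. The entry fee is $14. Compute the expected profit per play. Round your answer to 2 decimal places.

$6.38

E[payout] = (1/13)·12 + (2/13)·7 + (1/13)·149 + (9/13)·10 = 265/13
Expected profit = 265/13 − 14 = 83/13 ≈ $6.38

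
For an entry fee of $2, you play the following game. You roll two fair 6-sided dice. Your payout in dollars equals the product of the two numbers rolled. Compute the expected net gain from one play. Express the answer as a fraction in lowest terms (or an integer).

41/4 dollars

Distribution of the product of the two numbers rolled: 1 w.p. 1/36, 2 w.p. 1/18, 3 w.p. 1/18, 4 w.p. 1/12, 5 w.p. 1/18, 6 w.p. 1/9, …
E[payout] = (1/36)·1 + (1/18)·2 + (1/18)·3 + (1/12)·4 + (1/18)·5 + (1/9)·6 + (1/18)·8 + (1/36)·9 + (1/18)·10 + (1/9)·12 + (1/18)·15 + (1/36)·16 + (1/18)·18 + (1/18)·20 + (1/18)·24 + (1/36)·25 + (1/18)·30 + (1/36)·36 = 49/4
Expected profit = 49/4 − 2 = 41/4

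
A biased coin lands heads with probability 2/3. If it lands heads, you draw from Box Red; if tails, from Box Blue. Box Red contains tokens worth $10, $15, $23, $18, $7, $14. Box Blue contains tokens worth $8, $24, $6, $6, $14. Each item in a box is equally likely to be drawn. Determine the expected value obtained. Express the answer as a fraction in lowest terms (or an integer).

203/15 dollars

E[X | Box Red] = (10 + 15 + 23 + 18 + 7 + 14)/6 = 29/2
E[X | Box Blue] = (8 + 24 + 6 + 6 + 14)/5 = 58/5
E[X] = (2/3)·29/2 + (1/3)·58/5 = 203/15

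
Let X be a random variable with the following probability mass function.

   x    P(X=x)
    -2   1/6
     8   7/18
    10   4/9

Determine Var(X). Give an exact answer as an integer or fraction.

E[X] = (1/6)·(-2) + (7/18)·8 + (4/9)·10 = 65/9
E[X²] = (1/6)·4 + (7/18)·64 + (4/9)·100 = 70
Var(X) = 70 − (65/9)² = 1445/81

1445/81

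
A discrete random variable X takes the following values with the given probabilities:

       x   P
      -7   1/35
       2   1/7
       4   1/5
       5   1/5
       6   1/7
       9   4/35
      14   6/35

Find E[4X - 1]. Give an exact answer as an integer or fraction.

829/35

E[4x-1] = (1/35)·(-29) + (1/7)·7 + (1/5)·15 + (1/5)·19 + (1/7)·23 + (4/35)·35 + (6/35)·55
     = 829/35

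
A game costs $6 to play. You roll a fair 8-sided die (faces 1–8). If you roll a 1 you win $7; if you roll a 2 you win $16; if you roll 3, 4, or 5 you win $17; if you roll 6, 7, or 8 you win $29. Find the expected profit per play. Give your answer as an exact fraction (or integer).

113/8 dollars

E[payout] = (1/8)·7 + (1/8)·16 + (3/8)·17 + (3/8)·29 = 161/8
Expected profit = 161/8 − 6 = 113/8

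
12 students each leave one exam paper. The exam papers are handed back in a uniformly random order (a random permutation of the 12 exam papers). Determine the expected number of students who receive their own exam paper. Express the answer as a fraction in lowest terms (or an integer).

1

Let Xᵢ = 1 if person i gets their own exam paper. For each i, P(Xᵢ=1) = 1/12.
By linearity of expectation, E[X₁+…+X_12] = 12·(1/12) = 1.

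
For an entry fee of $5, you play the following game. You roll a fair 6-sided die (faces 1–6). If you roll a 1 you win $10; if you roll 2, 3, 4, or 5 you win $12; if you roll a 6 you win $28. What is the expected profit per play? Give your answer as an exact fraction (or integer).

E[payout] = (1/6)·10 + (2/3)·12 + (1/6)·28 = 43/3
Expected profit = 43/3 − 5 = 28/3

28/3 dollars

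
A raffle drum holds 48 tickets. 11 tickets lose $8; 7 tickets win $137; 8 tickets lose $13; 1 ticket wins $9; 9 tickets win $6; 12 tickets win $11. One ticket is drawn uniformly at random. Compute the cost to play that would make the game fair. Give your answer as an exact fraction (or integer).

E[payout] = (11/48)·(-8) + (7/48)·137 + (8/48)·(-13) + (1/48)·9 + (9/48)·6 + (12/48)·11 = 481/24
Fair fee = E[payout] = 481/24

481/24 dollars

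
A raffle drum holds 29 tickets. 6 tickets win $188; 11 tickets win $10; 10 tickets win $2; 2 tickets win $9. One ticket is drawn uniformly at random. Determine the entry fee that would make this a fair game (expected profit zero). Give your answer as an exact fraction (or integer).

E[payout] = (6/29)·188 + (11/29)·10 + (10/29)·2 + (2/29)·9 = 44
Fair fee = E[payout] = 44

$44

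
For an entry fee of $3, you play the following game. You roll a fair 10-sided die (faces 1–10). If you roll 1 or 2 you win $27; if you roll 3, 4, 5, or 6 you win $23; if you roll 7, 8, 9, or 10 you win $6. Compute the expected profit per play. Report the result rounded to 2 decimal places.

$14.00

E[payout] = (2/5)·6 + (2/5)·23 + (1/5)·27 = 17
Expected profit = 17 − 3 = 14 ≈ $14.00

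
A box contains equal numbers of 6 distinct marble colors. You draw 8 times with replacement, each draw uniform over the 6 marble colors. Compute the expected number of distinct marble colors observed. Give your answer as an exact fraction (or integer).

1288991/279936

Let Xⱼ=1 if type j appears at least once. P(Xⱼ=1) = 1 − ((6−1)/6)^8 = 1288991/1679616.
E[#distinct] = 6·1288991/1679616 = 1288991/279936.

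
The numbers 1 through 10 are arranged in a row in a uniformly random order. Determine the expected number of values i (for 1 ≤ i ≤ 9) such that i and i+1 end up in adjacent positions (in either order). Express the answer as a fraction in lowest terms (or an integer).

9/5

For each i ∈ {1,…,9}, let Xᵢ = 1 if i and i+1 are adjacent. P(Xᵢ=1) = 2·(10−1)!/10! = 2/10.
By linearity, E[ΣXᵢ] = (9)·(2/10) = 9/5.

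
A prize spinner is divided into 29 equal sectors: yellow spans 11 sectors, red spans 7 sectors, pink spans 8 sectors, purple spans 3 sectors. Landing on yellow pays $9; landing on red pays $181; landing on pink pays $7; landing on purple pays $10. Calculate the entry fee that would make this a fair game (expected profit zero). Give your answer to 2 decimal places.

E[payout] = (11/29)·9 + (7/29)·181 + (8/29)·7 + (3/29)·10 = 1452/29
Fair fee = E[payout] = 1452/29 ≈ $50.07

$50.07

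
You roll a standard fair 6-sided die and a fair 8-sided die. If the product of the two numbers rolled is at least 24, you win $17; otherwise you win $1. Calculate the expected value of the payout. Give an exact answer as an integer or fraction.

E[payout] = (35/48)·1 + (13/48)·17 = 16/3

16/3 dollars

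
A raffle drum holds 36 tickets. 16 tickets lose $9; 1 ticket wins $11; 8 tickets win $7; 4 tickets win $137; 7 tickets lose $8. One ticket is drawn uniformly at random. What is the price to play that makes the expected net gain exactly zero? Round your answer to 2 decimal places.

E[payout] = (16/36)·(-9) + (1/36)·11 + (8/36)·7 + (4/36)·137 + (7/36)·(-8) = 415/36
Fair fee = E[payout] = 415/36 ≈ $11.53

$11.53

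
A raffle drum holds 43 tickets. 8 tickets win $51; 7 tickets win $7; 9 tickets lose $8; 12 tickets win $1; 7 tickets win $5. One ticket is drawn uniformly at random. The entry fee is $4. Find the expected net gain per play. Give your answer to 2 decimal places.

$6.05

E[payout] = (8/43)·51 + (7/43)·7 + (9/43)·(-8) + (12/43)·1 + (7/43)·5 = 432/43
Expected profit = 432/43 − 4 = 260/43 ≈ $6.05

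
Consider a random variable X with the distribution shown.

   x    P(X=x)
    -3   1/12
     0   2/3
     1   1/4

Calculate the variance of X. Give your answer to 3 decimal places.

1.000

E[X] = (1/12)·(-3) + (2/3)·0 + (1/4)·1 = 0
E[X²] = (1/12)·9 + (2/3)·0 + (1/4)·1 = 1
Var(X) = 1 − (0)² = 1 ≈ 1.000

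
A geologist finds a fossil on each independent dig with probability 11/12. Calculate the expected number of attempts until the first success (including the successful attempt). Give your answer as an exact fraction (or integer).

For a geometric distribution, E[trials] = 1/p = 1/(11/12) = 12/11.

12/11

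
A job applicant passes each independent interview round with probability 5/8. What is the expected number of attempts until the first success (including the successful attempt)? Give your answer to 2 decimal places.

1.60

For a geometric distribution, E[trials] = 1/p = 1/(5/8) = 8/5.
≈ 1.60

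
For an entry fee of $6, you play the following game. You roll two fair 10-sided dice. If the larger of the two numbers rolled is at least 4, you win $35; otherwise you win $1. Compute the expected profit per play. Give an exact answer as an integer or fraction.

1297/50 dollars

E[payout] = (9/100)·1 + (91/100)·35 = 1597/50
Expected profit = 1597/50 − 6 = 1297/50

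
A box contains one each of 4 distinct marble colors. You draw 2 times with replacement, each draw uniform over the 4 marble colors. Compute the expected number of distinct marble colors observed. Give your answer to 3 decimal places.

1.750

Let Xⱼ=1 if type j appears at least once. P(Xⱼ=1) = 1 − ((4−1)/4)^2 = 7/16.
E[#distinct] = 4·7/16 = 7/4.
≈ 1.750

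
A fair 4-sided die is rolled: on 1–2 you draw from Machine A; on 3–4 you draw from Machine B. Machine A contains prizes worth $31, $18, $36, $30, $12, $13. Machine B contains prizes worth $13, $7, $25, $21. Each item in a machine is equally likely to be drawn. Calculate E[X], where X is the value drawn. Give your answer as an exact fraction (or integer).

239/12 dollars

E[X | Machine A] = (31 + 18 + 36 + 30 + 12 + 13)/6 = 70/3
E[X | Machine B] = (13 + 7 + 25 + 21)/4 = 33/2
E[X] = (1/2)·70/3 + (1/2)·33/2 = 239/12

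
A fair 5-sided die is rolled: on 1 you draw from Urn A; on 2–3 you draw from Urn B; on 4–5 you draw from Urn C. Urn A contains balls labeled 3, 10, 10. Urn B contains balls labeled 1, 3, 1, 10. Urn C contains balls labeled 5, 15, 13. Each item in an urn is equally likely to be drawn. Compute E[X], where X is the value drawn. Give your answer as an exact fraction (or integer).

223/30

E[X | Urn A] = (3 + 10 + 10)/3 = 23/3
E[X | Urn B] = (1 + 3 + 1 + 10)/4 = 15/4
E[X | Urn C] = (5 + 15 + 13)/3 = 11
E[X] = (1/5)·23/3 + (2/5)·15/4 + (2/5)·11 = 223/30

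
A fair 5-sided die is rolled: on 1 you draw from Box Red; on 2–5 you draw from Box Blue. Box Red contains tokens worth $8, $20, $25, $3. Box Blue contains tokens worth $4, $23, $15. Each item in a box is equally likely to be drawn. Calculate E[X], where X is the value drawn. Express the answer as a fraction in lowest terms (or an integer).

E[X | Box Red] = (8 + 20 + 25 + 3)/4 = 14
E[X | Box Blue] = (4 + 23 + 15)/3 = 14
E[X] = (1/5)·14 + (4/5)·14 = 14

$14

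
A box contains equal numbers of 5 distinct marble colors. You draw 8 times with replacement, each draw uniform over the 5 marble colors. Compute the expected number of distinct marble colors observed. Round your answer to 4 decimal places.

Let Xⱼ=1 if type j appears at least once. P(Xⱼ=1) = 1 − ((5−1)/5)^8 = 325089/390625.
E[#distinct] = 5·325089/390625 = 325089/78125.
≈ 4.1611

4.1611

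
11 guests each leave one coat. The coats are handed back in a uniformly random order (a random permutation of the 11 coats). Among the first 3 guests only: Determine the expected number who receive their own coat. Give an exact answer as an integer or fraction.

Let Xᵢ = 1 if person i gets their own coat. For each i, P(Xᵢ=1) = 1/11.
By linearity of expectation, E[X₁+…+X_3] = 3·(1/11) = 3/11.

3/11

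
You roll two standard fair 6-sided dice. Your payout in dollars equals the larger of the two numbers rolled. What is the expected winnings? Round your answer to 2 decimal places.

Distribution of the larger of the two numbers rolled: 1 w.p. 1/36, 2 w.p. 1/12, 3 w.p. 5/36, 4 w.p. 7/36, 5 w.p. 1/4, 6 w.p. 11/36
E[payout] = (1/36)·1 + (1/12)·2 + (5/36)·3 + (7/36)·4 + (1/4)·5 + (11/36)·6 = 161/36
≈ $4.47

$4.47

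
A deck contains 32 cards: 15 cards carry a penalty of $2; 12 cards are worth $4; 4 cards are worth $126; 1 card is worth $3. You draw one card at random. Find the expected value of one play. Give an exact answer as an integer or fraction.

525/32 dollars

E[payout] = (15/32)·(-2) + (12/32)·4 + (4/32)·126 + (1/32)·3 = 525/32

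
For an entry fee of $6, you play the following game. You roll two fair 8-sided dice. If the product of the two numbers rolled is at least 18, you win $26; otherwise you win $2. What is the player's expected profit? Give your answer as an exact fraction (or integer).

29/4 dollars

E[payout] = (17/32)·2 + (15/32)·26 = 53/4
Expected profit = 53/4 − 6 = 29/4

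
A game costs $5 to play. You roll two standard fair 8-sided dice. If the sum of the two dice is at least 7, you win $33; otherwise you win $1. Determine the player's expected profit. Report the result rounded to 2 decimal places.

$20.50

E[payout] = (15/64)·1 + (49/64)·33 = 51/2
Expected profit = 51/2 − 5 = 41/2 ≈ $20.50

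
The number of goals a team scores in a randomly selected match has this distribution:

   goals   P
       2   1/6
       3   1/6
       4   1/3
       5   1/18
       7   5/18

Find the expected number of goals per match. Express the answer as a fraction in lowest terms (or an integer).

79/18

E[X] = (1/6)·2 + (1/6)·3 + (1/3)·4 + (1/18)·5 + (5/18)·7
     = 79/18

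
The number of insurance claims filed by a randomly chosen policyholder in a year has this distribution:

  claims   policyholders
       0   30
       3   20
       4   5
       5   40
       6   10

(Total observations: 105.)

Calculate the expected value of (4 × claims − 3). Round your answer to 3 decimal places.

Total = 105, so P(claims=0) = 30/105, etc.
E[4x-3] = (2/7)·(-3) + (4/21)·9 + (1/21)·13 + (8/21)·17 + (2/21)·21
     = 209/21 ≈ 9.952

9.952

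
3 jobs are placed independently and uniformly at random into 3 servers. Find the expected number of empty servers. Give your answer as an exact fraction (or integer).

8/9

Let Xⱼ=1 if server j is empty. P(Xⱼ=1) = ((3-1)/3)^3 = 8/27.
By linearity, E[#empty] = 3·8/27 = 8/9.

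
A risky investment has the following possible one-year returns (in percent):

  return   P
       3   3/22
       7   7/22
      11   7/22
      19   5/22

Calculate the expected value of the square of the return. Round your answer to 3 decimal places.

E[X²] = (3/22)·9 + (7/22)·49 + (7/22)·121 + (5/22)·361
     = 1511/11 ≈ 137.364

137.364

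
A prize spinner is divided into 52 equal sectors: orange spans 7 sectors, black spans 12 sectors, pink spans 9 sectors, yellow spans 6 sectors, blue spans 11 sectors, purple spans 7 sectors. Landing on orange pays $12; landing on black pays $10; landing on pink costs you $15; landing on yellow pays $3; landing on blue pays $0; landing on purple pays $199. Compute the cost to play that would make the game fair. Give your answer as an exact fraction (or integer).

370/13 dollars

E[payout] = (7/52)·12 + (12/52)·10 + (9/52)·(-15) + (6/52)·3 + (11/52)·0 + (7/52)·199 = 370/13
Fair fee = E[payout] = 370/13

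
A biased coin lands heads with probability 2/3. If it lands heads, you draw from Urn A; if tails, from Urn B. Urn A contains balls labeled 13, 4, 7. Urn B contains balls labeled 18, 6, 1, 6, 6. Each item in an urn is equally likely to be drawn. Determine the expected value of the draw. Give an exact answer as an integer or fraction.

39/5

E[X | Urn A] = (13 + 4 + 7)/3 = 8
E[X | Urn B] = (18 + 6 + 1 + 6 + 6)/5 = 37/5
E[X] = (2/3)·8 + (1/3)·37/5 = 39/5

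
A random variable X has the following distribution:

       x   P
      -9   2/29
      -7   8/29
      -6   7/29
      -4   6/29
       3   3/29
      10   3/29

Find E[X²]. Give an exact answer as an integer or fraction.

E[X²] = (2/29)·81 + (8/29)·49 + (7/29)·36 + (6/29)·16 + (3/29)·9 + (3/29)·100
     = 1229/29

1229/29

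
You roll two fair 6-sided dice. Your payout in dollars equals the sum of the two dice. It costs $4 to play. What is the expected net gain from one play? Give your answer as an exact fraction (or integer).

$3

Distribution of the sum of the two dice: 2 w.p. 1/36, 3 w.p. 1/18, 4 w.p. 1/12, 5 w.p. 1/9, 6 w.p. 5/36, 7 w.p. 1/6, …
E[payout] = (1/36)·2 + (1/18)·3 + (1/12)·4 + (1/9)·5 + (5/36)·6 + (1/6)·7 + (5/36)·8 + (1/9)·9 + (1/12)·10 + (1/18)·11 + (1/36)·12 = 7
Expected profit = 7 − 4 = 3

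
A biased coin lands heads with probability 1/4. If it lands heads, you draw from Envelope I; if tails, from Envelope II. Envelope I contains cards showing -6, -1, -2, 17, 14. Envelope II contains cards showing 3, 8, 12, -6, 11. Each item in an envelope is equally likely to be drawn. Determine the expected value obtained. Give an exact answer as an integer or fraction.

E[X | Envelope I] = (-6 − 1 − 2 + 17 + 14)/5 = 22/5
E[X | Envelope II] = (3 + 8 + 12 − 6 + 11)/5 = 28/5
E[X] = (1/4)·22/5 + (3/4)·28/5 = 53/10

53/10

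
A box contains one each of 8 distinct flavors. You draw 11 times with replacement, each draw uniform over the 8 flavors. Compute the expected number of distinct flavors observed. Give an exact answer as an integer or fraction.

Let Xⱼ=1 if type j appears at least once. P(Xⱼ=1) = 1 − ((8−1)/8)^11 = 6612607849/8589934592.
E[#distinct] = 8·6612607849/8589934592 = 6612607849/1073741824.

6612607849/1073741824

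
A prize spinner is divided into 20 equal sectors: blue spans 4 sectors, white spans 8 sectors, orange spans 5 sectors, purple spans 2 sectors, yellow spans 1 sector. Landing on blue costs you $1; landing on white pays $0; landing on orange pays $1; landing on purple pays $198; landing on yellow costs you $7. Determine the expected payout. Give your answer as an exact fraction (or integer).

39/2 dollars

E[payout] = (4/20)·(-1) + (8/20)·0 + (5/20)·1 + (2/20)·198 + (1/20)·(-7) = 39/2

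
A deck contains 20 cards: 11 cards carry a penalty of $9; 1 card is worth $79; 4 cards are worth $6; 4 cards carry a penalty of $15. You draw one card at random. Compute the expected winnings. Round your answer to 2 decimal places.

E[payout] = (11/20)·(-9) + (1/20)·79 + (4/20)·6 + (4/20)·(-15) = -14/5
≈ -$2.80

-$2.80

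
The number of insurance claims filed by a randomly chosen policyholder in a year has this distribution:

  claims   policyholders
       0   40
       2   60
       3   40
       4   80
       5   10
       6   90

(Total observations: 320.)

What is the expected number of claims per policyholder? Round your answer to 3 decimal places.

Total = 320, so P(claims=0) = 40/320, etc.
E[X] = (1/8)·0 + (3/16)·2 + (1/8)·3 + (1/4)·4 + (1/32)·5 + (9/32)·6
     = 115/32 ≈ 3.594

3.594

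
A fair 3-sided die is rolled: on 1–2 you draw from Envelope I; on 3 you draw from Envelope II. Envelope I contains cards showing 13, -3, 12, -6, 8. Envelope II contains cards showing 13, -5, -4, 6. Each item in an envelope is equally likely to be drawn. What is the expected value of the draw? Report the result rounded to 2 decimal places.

4.03

E[X | Envelope I] = (13 − 3 + 12 − 6 + 8)/5 = 24/5
E[X | Envelope II] = (13 − 5 − 4 + 6)/4 = 5/2
E[X] = (2/3)·24/5 + (1/3)·5/2 = 121/30 ≈ 4.03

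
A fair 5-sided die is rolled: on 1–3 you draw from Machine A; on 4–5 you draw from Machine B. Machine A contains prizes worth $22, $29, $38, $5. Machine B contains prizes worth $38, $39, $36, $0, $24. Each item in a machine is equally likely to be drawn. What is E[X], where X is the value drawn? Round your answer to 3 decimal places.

$25.060

E[X | Machine A] = (22 + 29 + 38 + 5)/4 = 47/2
E[X | Machine B] = (38 + 39 + 36 + 0 + 24)/5 = 137/5
E[X] = (3/5)·47/2 + (2/5)·137/5 = 1253/50 ≈ 25.060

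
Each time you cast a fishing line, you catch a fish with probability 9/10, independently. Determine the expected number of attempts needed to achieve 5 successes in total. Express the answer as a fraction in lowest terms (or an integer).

By linearity (sum of 5 independent geometric waits), E[trials] = 5/p = 5/(9/10) = 50/9.

50/9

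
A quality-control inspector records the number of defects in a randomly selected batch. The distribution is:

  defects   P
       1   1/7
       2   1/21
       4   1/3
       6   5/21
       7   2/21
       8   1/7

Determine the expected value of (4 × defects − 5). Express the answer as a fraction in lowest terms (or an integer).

299/21

E[4x-5] = (1/7)·(-1) + (1/21)·3 + (1/3)·11 + (5/21)·19 + (2/21)·23 + (1/7)·27
     = 299/21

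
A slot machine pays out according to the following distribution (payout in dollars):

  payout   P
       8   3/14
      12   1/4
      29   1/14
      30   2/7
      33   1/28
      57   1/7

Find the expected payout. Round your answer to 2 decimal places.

$24.68

E[X] = (3/14)·8 + (1/4)·12 + (1/14)·29 + (2/7)·30 + (1/28)·33 + (1/7)·57
     = 691/28 ≈ 24.68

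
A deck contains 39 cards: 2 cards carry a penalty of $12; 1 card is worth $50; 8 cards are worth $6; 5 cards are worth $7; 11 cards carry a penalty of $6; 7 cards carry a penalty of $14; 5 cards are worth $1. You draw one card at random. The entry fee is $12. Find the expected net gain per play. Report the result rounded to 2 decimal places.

E[payout] = (2/39)·(-12) + (1/39)·50 + (8/39)·6 + (5/39)·7 + (11/39)·(-6) + (7/39)·(-14) + (5/39)·1 = -50/39
Expected profit = -50/39 − 12 = -518/39 ≈ -$13.28

-$13.28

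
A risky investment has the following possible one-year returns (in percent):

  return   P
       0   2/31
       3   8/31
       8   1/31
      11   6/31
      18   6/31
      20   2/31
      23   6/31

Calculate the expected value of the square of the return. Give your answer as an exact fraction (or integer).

E[X²] = (2/31)·0 + (8/31)·9 + (1/31)·64 + (6/31)·121 + (6/31)·324 + (2/31)·400 + (6/31)·529
     = 6780/31

6780/31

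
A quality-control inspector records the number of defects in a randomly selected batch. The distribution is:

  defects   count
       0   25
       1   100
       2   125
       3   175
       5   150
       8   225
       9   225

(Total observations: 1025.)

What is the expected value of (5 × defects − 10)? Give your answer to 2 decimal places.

Total = 1025, so P(defects=0) = 25/1025, etc.
E[5x-10] = (1/41)·(-10) + (4/41)·(-5) + (5/41)·0 + (7/41)·5 + (6/41)·15 + (9/41)·30 + (9/41)·35
     = 680/41 ≈ 16.59

16.59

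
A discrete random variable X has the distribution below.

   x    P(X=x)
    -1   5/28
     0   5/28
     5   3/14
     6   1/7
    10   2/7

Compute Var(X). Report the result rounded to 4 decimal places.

18.0242

E[X] = (5/28)·(-1) + (5/28)·0 + (3/14)·5 + (1/7)·6 + (2/7)·10 = 129/28
E[X²] = (5/28)·1 + (5/28)·0 + (3/14)·25 + (1/7)·36 + (2/7)·100 = 157/4
Var(X) = 157/4 − (129/28)² = 14131/784 ≈ 18.0242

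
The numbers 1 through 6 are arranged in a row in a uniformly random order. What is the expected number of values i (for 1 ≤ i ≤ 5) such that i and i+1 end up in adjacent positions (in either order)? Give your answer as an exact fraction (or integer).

5/3

For each i ∈ {1,…,5}, let Xᵢ = 1 if i and i+1 are adjacent. P(Xᵢ=1) = 2·(6−1)!/6! = 2/6.
By linearity, E[ΣXᵢ] = (5)·(2/6) = 5/3.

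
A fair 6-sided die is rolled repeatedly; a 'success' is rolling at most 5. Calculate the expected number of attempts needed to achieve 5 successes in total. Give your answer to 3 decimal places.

6.000

By linearity (sum of 5 independent geometric waits), E[trials] = 5/p = 5/(5/6) = 6.
≈ 6.000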